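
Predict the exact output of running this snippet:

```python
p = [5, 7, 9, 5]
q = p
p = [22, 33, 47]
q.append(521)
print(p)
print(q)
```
[22, 33, 47]
[5, 7, 9, 5, 521]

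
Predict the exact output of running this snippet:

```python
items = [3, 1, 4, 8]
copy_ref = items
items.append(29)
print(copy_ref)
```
[3, 1, 4, 8, 29]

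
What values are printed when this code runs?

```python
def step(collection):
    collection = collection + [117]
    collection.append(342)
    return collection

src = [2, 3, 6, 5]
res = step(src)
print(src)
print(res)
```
[2, 3, 6, 5]
[2, 3, 6, 5, 117, 342]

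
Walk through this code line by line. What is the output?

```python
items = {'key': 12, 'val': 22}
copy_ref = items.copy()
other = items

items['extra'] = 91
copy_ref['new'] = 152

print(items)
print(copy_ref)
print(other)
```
{'key': 12, 'val': 22, 'extra': 91}
{'key': 12, 'val': 22, 'new': 152}
{'key': 12, 'val': 22, 'extra': 91}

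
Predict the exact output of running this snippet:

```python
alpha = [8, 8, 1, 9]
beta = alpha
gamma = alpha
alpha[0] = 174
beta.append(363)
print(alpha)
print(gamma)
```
[174, 8, 1, 9, 363]
[174, 8, 1, 9, 363]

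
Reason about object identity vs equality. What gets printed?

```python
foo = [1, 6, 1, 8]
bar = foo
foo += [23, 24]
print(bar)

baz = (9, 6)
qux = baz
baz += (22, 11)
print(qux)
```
[1, 6, 1, 8, 23, 24]
(9, 6)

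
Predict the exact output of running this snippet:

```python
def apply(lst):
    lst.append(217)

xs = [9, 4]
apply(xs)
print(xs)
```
[9, 4, 217]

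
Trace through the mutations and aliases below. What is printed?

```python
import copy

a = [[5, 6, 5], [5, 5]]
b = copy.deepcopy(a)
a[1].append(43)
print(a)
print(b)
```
[[5, 6, 5], [5, 5, 43]]
[[5, 6, 5], [5, 5]]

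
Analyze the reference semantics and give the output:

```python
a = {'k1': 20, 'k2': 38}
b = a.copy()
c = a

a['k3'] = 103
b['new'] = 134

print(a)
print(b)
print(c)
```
{'k1': 20, 'k2': 38, 'k3': 103}
{'k1': 20, 'k2': 38, 'new': 134}
{'k1': 20, 'k2': 38, 'k3': 103}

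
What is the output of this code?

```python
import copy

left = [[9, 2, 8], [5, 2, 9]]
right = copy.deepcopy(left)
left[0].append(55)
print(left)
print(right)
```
[[9, 2, 8, 55], [5, 2, 9]]
[[9, 2, 8], [5, 2, 9]]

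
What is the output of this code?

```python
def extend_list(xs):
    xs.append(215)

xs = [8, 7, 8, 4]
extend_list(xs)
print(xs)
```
[8, 7, 8, 4, 215]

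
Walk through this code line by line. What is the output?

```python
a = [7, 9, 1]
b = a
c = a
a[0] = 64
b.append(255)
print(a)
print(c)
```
[64, 9, 1, 255]
[64, 9, 1, 255]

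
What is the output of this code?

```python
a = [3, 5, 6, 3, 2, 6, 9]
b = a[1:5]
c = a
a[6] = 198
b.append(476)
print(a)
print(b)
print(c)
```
[3, 5, 6, 3, 2, 6, 198]
[5, 6, 3, 2, 476]
[3, 5, 6, 3, 2, 6, 198]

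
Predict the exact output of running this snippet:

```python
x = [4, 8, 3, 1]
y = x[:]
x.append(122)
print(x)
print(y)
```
[4, 8, 3, 1, 122]
[4, 8, 3, 1]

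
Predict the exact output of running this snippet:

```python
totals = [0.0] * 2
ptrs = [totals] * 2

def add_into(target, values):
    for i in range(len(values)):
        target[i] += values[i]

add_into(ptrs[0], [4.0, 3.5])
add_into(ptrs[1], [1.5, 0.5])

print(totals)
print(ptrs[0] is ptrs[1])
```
[5.5, 4.0]
True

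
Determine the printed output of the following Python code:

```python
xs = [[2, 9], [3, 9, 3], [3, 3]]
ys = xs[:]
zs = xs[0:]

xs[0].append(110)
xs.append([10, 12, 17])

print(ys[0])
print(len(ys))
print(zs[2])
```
[2, 9, 110]
3
[3, 3]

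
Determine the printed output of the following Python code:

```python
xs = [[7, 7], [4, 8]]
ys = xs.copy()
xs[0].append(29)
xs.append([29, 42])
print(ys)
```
[[7, 7, 29], [4, 8]]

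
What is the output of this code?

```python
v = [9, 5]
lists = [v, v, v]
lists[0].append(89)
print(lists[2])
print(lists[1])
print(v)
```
[9, 5, 89]
[9, 5, 89]
[9, 5, 89]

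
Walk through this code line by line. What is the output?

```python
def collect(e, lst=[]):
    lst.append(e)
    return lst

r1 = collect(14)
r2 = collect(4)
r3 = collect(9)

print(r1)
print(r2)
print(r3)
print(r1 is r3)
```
[14, 4, 9]
[14, 4, 9]
[14, 4, 9]
True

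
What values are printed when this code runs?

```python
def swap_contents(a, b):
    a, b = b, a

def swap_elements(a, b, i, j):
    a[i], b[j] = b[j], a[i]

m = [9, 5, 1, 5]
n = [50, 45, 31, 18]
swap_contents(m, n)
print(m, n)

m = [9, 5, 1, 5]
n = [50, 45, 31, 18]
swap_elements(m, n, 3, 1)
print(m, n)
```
[9, 5, 1, 5] [50, 45, 31, 18]
[9, 5, 1, 45] [50, 5, 31, 18]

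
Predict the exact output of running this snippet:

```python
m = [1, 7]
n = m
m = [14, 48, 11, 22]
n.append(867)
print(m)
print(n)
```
[14, 48, 11, 22]
[1, 7, 867]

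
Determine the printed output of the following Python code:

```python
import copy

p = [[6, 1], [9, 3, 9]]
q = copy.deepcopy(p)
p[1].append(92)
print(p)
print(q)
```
[[6, 1], [9, 3, 9, 92]]
[[6, 1], [9, 3, 9]]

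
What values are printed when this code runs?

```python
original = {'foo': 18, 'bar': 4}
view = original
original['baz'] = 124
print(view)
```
{'foo': 18, 'bar': 4, 'baz': 124}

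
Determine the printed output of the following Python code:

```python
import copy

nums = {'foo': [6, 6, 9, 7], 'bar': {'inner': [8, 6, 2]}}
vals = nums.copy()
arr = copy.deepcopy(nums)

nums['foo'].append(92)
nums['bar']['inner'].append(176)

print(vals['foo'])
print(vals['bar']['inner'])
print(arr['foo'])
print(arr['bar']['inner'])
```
[6, 6, 9, 7, 92]
[8, 6, 2, 176]
[6, 6, 9, 7]
[8, 6, 2]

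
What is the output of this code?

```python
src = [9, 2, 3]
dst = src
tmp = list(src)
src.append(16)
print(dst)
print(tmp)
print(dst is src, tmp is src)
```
[9, 2, 3, 16]
[9, 2, 3]
True False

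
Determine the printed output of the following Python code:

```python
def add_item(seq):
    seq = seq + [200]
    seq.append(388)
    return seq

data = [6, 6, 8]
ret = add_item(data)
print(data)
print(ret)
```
[6, 6, 8]
[6, 6, 8, 200, 388]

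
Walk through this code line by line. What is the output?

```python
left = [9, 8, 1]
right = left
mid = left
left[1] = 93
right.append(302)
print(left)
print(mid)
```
[9, 93, 1, 302]
[9, 93, 1, 302]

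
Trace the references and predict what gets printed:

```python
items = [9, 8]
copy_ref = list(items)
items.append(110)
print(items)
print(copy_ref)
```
[9, 8, 110]
[9, 8]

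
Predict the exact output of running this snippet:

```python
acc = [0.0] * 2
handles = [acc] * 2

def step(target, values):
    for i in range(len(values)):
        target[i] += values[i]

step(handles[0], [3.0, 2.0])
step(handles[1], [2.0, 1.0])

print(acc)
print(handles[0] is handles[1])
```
[5.0, 3.0]
True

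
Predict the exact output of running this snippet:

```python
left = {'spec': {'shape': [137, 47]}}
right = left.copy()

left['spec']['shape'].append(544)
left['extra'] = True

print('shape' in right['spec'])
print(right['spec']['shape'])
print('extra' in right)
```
True
[137, 47, 544]
False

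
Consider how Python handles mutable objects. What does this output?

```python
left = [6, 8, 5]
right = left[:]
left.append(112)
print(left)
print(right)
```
[6, 8, 5, 112]
[6, 8, 5]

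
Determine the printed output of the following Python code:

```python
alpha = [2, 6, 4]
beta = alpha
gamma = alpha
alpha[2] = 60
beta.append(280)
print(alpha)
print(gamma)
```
[2, 6, 60, 280]
[2, 6, 60, 280]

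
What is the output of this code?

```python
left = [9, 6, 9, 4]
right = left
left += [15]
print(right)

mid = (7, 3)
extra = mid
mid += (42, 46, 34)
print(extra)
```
[9, 6, 9, 4, 15]
(7, 3)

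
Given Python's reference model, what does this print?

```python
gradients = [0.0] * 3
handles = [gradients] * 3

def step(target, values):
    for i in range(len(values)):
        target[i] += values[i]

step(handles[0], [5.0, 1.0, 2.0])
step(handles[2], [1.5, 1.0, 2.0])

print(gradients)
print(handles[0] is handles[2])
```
[6.5, 2.0, 4.0]
True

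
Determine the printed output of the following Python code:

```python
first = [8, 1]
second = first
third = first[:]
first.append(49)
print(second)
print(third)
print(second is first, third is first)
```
[8, 1, 49]
[8, 1]
True False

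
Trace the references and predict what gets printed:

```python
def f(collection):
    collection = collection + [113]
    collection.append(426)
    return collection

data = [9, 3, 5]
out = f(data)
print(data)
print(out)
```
[9, 3, 5]
[9, 3, 5, 113, 426]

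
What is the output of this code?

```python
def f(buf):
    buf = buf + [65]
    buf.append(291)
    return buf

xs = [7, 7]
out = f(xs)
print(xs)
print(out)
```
[7, 7]
[7, 7, 65, 291]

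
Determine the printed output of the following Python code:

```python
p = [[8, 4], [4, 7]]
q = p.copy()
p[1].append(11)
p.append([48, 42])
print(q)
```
[[8, 4], [4, 7, 11]]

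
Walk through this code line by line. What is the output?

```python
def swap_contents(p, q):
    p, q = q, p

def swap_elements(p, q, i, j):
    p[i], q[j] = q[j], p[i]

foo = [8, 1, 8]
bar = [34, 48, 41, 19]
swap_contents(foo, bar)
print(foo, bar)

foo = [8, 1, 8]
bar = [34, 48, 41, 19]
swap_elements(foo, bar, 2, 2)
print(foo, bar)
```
[8, 1, 8] [34, 48, 41, 19]
[8, 1, 41] [34, 48, 8, 19]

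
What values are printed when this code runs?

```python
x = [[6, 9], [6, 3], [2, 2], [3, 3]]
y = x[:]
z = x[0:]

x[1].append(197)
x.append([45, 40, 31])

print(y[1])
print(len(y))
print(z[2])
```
[6, 3, 197]
4
[2, 2]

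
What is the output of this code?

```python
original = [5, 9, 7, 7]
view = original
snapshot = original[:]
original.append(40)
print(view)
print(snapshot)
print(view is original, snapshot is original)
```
[5, 9, 7, 7, 40]
[5, 9, 7, 7]
True False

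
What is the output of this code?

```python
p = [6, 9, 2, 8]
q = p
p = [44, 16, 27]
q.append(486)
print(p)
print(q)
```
[44, 16, 27]
[6, 9, 2, 8, 486]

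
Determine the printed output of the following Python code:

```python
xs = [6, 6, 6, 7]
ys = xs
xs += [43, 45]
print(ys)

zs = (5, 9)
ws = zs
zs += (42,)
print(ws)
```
[6, 6, 6, 7, 43, 45]
(5, 9)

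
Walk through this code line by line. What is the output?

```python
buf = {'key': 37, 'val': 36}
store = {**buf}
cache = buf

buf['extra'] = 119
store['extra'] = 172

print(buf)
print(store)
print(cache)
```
{'key': 37, 'val': 36, 'extra': 119}
{'key': 37, 'val': 36, 'extra': 172}
{'key': 37, 'val': 36, 'extra': 119}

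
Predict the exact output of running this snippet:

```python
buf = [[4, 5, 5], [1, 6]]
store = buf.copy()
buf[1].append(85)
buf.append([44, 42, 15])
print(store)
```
[[4, 5, 5], [1, 6, 85]]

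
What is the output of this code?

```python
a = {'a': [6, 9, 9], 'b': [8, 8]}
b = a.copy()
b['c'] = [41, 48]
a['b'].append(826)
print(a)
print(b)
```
{'a': [6, 9, 9], 'b': [8, 8, 826]}
{'a': [6, 9, 9], 'b': [8, 8, 826], 'c': [41, 48]}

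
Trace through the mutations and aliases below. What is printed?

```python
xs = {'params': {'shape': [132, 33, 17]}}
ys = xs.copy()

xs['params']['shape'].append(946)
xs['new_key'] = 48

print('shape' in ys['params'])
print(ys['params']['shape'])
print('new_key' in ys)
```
True
[132, 33, 17, 946]
False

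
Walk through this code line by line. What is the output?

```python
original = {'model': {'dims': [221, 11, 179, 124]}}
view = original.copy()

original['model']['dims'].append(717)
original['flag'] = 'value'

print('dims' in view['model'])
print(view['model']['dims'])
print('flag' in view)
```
True
[221, 11, 179, 124, 717]
False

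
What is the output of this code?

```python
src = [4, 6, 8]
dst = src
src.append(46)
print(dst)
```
[4, 6, 8, 46]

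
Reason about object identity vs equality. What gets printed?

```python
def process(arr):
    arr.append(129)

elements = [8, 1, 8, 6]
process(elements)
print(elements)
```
[8, 1, 8, 6, 129]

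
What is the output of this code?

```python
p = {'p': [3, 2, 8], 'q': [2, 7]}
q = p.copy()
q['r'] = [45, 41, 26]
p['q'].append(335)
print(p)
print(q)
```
{'p': [3, 2, 8], 'q': [2, 7, 335]}
{'p': [3, 2, 8], 'q': [2, 7, 335], 'r': [45, 41, 26]}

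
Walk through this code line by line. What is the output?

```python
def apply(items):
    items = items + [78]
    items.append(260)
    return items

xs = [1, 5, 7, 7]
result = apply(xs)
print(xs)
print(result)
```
[1, 5, 7, 7]
[1, 5, 7, 7, 78, 260]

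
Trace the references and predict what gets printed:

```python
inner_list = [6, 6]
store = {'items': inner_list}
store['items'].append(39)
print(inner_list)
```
[6, 6, 39]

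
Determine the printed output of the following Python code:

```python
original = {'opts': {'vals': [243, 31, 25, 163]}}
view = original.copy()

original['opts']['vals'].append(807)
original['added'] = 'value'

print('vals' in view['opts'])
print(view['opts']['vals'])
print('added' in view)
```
True
[243, 31, 25, 163, 807]
False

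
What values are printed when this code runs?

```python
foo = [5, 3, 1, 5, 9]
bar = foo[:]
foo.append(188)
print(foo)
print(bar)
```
[5, 3, 1, 5, 9, 188]
[5, 3, 1, 5, 9]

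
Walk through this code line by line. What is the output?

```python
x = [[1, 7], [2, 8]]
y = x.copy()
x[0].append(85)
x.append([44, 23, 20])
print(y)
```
[[1, 7, 85], [2, 8]]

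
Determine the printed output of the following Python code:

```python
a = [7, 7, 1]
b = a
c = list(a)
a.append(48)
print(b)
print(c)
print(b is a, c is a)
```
[7, 7, 1, 48]
[7, 7, 1]
True False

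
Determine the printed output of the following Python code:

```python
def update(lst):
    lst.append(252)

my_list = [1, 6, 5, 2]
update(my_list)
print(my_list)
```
[1, 6, 5, 2, 252]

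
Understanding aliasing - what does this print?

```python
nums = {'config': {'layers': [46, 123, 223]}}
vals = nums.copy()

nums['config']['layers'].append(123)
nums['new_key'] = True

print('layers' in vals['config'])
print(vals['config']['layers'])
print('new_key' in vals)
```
True
[46, 123, 223, 123]
False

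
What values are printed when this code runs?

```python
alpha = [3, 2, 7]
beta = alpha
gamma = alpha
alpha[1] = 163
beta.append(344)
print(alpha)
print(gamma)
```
[3, 163, 7, 344]
[3, 163, 7, 344]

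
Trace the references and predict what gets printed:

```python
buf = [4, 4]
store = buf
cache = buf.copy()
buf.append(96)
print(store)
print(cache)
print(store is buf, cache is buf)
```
[4, 4, 96]
[4, 4]
True False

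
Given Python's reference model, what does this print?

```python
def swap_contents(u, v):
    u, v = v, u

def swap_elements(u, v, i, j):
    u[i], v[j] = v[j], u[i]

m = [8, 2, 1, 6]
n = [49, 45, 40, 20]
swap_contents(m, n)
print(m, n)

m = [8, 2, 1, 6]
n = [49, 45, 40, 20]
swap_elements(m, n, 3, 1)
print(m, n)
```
[8, 2, 1, 6] [49, 45, 40, 20]
[8, 2, 1, 45] [49, 6, 40, 20]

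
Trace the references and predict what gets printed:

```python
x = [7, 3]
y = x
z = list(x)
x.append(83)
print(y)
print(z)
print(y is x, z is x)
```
[7, 3, 83]
[7, 3]
True False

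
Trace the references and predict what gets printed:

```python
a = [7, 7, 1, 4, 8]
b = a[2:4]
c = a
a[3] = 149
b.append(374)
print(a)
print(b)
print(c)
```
[7, 7, 1, 149, 8]
[1, 4, 374]
[7, 7, 1, 149, 8]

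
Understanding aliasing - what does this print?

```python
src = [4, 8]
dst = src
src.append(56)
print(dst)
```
[4, 8, 56]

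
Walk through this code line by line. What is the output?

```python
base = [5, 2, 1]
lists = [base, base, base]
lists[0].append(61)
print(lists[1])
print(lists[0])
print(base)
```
[5, 2, 1, 61]
[5, 2, 1, 61]
[5, 2, 1, 61]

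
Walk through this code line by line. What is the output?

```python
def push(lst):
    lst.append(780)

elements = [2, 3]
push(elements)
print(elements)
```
[2, 3, 780]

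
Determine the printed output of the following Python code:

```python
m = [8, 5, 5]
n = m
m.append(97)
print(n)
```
[8, 5, 5, 97]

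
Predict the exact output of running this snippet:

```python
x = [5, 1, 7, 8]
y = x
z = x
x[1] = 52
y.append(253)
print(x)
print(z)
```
[5, 52, 7, 8, 253]
[5, 52, 7, 8, 253]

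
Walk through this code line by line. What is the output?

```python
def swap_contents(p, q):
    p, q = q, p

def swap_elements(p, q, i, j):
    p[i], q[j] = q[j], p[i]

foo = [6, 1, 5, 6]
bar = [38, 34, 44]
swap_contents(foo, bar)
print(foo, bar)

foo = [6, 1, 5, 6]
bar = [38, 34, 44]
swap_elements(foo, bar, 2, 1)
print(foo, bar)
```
[6, 1, 5, 6] [38, 34, 44]
[6, 1, 34, 6] [38, 5, 44]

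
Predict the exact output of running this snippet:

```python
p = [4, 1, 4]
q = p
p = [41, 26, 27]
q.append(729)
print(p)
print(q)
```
[41, 26, 27]
[4, 1, 4, 729]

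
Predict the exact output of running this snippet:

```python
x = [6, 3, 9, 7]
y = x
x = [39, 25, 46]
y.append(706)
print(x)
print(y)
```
[39, 25, 46]
[6, 3, 9, 7, 706]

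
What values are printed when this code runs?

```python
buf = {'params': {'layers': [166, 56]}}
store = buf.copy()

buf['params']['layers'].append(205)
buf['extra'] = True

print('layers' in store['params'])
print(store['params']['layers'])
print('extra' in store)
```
True
[166, 56, 205]
False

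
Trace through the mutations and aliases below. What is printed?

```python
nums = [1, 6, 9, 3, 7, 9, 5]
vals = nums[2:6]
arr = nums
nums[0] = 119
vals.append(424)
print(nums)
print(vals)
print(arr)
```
[119, 6, 9, 3, 7, 9, 5]
[9, 3, 7, 9, 424]
[119, 6, 9, 3, 7, 9, 5]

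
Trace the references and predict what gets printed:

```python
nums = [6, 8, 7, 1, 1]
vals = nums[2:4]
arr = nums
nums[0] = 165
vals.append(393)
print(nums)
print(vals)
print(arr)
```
[165, 8, 7, 1, 1]
[7, 1, 393]
[165, 8, 7, 1, 1]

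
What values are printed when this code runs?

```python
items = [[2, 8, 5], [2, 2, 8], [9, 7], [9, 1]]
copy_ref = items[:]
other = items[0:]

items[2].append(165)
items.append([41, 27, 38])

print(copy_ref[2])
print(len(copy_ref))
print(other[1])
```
[9, 7, 165]
4
[2, 2, 8]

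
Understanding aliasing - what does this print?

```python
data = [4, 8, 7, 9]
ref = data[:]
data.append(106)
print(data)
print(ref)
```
[4, 8, 7, 9, 106]
[4, 8, 7, 9]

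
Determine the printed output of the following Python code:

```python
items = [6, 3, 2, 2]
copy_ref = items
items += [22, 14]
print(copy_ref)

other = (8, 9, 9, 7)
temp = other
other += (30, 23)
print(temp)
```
[6, 3, 2, 2, 22, 14]
(8, 9, 9, 7)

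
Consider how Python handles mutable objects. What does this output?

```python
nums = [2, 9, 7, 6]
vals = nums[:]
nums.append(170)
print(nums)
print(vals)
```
[2, 9, 7, 6, 170]
[2, 9, 7, 6]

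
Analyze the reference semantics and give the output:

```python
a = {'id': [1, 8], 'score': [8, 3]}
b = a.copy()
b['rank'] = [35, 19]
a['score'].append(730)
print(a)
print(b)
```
{'id': [1, 8], 'score': [8, 3, 730]}
{'id': [1, 8], 'score': [8, 3, 730], 'rank': [35, 19]}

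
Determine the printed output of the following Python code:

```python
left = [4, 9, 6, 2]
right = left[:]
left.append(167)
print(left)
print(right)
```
[4, 9, 6, 2, 167]
[4, 9, 6, 2]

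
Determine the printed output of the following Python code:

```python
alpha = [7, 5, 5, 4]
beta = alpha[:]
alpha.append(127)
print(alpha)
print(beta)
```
[7, 5, 5, 4, 127]
[7, 5, 5, 4]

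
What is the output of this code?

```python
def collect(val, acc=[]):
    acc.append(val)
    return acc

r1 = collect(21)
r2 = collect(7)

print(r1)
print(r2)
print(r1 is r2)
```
[21, 7]
[21, 7]
True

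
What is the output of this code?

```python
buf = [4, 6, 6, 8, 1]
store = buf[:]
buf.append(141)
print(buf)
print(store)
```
[4, 6, 6, 8, 1, 141]
[4, 6, 6, 8, 1]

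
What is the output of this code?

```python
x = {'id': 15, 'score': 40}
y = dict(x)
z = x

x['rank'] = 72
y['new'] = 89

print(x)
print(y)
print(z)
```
{'id': 15, 'score': 40, 'rank': 72}
{'id': 15, 'score': 40, 'new': 89}
{'id': 15, 'score': 40, 'rank': 72}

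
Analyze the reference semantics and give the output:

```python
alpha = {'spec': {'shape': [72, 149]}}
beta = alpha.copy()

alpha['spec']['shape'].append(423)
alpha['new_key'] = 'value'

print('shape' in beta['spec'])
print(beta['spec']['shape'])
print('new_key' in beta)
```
True
[72, 149, 423]
False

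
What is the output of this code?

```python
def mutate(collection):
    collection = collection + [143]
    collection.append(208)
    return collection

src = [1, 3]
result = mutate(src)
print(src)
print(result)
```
[1, 3]
[1, 3, 143, 208]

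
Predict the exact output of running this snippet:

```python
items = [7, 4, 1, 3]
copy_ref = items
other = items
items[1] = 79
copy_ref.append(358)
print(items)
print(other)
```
[7, 79, 1, 3, 358]
[7, 79, 1, 3, 358]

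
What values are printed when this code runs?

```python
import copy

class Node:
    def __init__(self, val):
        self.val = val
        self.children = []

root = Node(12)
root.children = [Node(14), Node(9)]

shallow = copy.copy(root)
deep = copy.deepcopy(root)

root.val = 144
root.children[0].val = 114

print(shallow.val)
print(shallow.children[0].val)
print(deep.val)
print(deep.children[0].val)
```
12
114
12
14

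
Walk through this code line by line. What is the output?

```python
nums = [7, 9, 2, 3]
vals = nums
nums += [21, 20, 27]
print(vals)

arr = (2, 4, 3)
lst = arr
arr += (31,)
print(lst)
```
[7, 9, 2, 3, 21, 20, 27]
(2, 4, 3)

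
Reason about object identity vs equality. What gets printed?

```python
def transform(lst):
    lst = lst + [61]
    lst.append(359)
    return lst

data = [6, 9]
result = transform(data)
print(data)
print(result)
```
[6, 9]
[6, 9, 61, 359]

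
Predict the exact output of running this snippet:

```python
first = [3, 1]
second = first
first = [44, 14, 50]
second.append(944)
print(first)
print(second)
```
[44, 14, 50]
[3, 1, 944]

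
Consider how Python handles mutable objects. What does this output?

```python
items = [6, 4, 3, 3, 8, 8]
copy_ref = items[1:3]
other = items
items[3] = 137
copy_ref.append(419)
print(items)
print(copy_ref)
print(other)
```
[6, 4, 3, 137, 8, 8]
[4, 3, 419]
[6, 4, 3, 137, 8, 8]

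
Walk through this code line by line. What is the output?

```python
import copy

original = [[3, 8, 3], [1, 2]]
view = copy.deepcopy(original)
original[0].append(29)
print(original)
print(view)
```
[[3, 8, 3, 29], [1, 2]]
[[3, 8, 3], [1, 2]]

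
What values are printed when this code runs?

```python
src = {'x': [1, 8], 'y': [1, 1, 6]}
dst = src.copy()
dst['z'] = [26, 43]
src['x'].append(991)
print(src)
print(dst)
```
{'x': [1, 8, 991], 'y': [1, 1, 6]}
{'x': [1, 8, 991], 'y': [1, 1, 6], 'z': [26, 43]}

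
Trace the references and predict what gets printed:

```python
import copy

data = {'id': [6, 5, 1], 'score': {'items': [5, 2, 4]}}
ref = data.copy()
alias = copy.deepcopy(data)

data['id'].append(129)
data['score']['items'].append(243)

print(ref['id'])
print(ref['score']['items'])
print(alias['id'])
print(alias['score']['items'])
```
[6, 5, 1, 129]
[5, 2, 4, 243]
[6, 5, 1]
[5, 2, 4]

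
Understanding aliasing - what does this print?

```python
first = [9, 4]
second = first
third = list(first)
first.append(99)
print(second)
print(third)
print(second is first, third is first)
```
[9, 4, 99]
[9, 4]
True False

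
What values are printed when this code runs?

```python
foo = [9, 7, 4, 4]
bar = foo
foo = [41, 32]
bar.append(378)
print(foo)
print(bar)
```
[41, 32]
[9, 7, 4, 4, 378]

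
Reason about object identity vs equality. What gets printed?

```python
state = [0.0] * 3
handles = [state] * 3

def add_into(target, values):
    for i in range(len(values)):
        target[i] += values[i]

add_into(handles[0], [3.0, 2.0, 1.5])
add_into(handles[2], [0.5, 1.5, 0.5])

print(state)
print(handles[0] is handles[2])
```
[3.5, 3.5, 2.0]
True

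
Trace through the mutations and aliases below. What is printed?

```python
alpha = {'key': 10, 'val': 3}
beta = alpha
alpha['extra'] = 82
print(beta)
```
{'key': 10, 'val': 3, 'extra': 82}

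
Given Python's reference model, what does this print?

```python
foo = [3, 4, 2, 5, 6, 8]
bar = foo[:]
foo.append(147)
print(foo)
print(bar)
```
[3, 4, 2, 5, 6, 8, 147]
[3, 4, 2, 5, 6, 8]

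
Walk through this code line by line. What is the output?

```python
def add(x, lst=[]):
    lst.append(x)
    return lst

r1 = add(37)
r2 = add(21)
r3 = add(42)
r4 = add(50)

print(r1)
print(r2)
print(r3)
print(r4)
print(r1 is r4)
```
[37, 21, 42, 50]
[37, 21, 42, 50]
[37, 21, 42, 50]
[37, 21, 42, 50]
True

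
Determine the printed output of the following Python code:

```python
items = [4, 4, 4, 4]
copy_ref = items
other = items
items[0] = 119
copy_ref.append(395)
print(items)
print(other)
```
[119, 4, 4, 4, 395]
[119, 4, 4, 4, 395]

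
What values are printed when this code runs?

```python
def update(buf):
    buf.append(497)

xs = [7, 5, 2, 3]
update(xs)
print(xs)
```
[7, 5, 2, 3, 497]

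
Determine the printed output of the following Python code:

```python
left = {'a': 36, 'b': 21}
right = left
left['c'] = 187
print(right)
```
{'a': 36, 'b': 21, 'c': 187}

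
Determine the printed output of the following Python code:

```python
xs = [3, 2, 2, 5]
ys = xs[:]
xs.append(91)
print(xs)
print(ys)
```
[3, 2, 2, 5, 91]
[3, 2, 2, 5]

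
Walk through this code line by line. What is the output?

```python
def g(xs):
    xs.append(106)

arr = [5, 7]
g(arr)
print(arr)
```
[5, 7, 106]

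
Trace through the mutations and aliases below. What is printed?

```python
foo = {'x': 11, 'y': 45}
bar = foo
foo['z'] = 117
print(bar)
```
{'x': 11, 'y': 45, 'z': 117}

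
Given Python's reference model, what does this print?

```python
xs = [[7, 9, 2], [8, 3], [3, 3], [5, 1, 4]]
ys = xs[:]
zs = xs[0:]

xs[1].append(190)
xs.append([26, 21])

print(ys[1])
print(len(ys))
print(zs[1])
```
[8, 3, 190]
4
[8, 3, 190]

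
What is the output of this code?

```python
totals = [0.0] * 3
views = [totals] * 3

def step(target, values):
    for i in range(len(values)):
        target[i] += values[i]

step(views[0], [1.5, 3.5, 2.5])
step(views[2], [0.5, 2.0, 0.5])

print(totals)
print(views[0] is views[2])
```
[2.0, 5.5, 3.0]
True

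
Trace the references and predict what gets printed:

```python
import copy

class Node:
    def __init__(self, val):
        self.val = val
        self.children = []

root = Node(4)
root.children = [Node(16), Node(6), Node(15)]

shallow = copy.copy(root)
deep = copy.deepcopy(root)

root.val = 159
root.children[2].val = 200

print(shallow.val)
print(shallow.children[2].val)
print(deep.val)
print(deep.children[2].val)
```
4
200
4
15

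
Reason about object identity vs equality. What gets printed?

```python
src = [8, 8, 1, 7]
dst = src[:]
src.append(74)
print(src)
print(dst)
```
[8, 8, 1, 7, 74]
[8, 8, 1, 7]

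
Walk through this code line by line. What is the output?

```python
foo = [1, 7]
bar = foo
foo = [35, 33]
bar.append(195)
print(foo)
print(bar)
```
[35, 33]
[1, 7, 195]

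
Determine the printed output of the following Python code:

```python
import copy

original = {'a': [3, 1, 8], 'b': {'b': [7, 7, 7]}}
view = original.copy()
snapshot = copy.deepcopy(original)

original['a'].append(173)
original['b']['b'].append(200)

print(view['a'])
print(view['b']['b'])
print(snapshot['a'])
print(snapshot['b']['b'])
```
[3, 1, 8, 173]
[7, 7, 7, 200]
[3, 1, 8]
[7, 7, 7]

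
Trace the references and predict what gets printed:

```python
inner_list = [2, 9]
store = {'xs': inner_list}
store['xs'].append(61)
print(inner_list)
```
[2, 9, 61]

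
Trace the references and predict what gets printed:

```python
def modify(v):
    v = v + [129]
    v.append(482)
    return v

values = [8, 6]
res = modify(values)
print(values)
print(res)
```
[8, 6]
[8, 6, 129, 482]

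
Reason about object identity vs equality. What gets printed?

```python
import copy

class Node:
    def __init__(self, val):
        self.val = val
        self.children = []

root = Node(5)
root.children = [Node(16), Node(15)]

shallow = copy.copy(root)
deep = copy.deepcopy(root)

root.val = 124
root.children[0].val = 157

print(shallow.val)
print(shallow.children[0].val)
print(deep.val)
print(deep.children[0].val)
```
5
157
5
16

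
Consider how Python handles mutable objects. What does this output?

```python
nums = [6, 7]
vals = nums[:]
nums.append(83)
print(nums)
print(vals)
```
[6, 7, 83]
[6, 7]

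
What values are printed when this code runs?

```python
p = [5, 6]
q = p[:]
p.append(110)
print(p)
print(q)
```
[5, 6, 110]
[5, 6]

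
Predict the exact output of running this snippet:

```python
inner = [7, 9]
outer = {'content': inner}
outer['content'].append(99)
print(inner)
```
[7, 9, 99]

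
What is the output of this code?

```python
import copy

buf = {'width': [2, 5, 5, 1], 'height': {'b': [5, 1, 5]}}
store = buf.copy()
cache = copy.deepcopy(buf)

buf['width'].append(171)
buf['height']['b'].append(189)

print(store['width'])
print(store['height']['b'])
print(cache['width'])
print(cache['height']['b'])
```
[2, 5, 5, 1, 171]
[5, 1, 5, 189]
[2, 5, 5, 1]
[5, 1, 5]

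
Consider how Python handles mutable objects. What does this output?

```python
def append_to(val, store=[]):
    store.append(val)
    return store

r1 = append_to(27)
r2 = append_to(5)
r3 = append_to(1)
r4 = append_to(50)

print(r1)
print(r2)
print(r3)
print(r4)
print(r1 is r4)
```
[27, 5, 1, 50]
[27, 5, 1, 50]
[27, 5, 1, 50]
[27, 5, 1, 50]
True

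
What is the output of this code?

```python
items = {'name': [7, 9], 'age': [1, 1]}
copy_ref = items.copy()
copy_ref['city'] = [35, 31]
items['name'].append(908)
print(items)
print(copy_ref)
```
{'name': [7, 9, 908], 'age': [1, 1]}
{'name': [7, 9, 908], 'age': [1, 1], 'city': [35, 31]}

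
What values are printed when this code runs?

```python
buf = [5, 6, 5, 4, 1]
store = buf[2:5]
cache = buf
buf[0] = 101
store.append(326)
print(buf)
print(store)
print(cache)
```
[101, 6, 5, 4, 1]
[5, 4, 1, 326]
[101, 6, 5, 4, 1]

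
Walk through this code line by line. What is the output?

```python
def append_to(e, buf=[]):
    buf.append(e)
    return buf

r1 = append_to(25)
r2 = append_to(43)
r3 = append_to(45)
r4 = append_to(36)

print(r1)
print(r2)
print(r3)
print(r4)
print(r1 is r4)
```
[25, 43, 45, 36]
[25, 43, 45, 36]
[25, 43, 45, 36]
[25, 43, 45, 36]
True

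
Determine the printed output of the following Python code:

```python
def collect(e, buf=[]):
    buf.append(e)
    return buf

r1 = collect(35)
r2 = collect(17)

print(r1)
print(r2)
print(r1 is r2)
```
[35, 17]
[35, 17]
True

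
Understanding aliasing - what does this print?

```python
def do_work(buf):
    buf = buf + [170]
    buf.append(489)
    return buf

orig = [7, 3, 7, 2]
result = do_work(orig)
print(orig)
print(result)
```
[7, 3, 7, 2]
[7, 3, 7, 2, 170, 489]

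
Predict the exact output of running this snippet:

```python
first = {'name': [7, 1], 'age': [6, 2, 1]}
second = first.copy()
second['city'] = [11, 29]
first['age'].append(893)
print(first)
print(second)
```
{'name': [7, 1], 'age': [6, 2, 1, 893]}
{'name': [7, 1], 'age': [6, 2, 1, 893], 'city': [11, 29]}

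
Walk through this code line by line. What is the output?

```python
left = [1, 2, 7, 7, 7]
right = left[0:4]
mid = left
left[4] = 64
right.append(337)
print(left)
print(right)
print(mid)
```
[1, 2, 7, 7, 64]
[1, 2, 7, 7, 337]
[1, 2, 7, 7, 64]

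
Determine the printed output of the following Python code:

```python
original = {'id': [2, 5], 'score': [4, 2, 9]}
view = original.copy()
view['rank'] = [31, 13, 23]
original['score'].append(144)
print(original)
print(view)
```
{'id': [2, 5], 'score': [4, 2, 9, 144]}
{'id': [2, 5], 'score': [4, 2, 9, 144], 'rank': [31, 13, 23]}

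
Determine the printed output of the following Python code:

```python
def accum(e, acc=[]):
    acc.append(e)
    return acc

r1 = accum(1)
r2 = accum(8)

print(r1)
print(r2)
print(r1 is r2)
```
[1, 8]
[1, 8]
True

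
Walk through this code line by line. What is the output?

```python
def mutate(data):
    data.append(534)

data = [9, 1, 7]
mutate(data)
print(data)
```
[9, 1, 7, 534]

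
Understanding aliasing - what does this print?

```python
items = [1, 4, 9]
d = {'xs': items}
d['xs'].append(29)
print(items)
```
[1, 4, 9, 29]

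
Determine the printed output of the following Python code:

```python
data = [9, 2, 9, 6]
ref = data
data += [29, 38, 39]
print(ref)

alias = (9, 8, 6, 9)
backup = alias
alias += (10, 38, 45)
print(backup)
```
[9, 2, 9, 6, 29, 38, 39]
(9, 8, 6, 9)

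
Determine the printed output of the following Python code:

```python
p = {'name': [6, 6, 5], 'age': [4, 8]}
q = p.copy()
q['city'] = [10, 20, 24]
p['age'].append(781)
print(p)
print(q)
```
{'name': [6, 6, 5], 'age': [4, 8, 781]}
{'name': [6, 6, 5], 'age': [4, 8, 781], 'city': [10, 20, 24]}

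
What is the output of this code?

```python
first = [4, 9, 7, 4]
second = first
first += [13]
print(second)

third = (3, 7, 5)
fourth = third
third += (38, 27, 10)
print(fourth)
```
[4, 9, 7, 4, 13]
(3, 7, 5)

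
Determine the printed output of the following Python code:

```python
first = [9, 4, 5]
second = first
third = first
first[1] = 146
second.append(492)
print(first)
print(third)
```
[9, 146, 5, 492]
[9, 146, 5, 492]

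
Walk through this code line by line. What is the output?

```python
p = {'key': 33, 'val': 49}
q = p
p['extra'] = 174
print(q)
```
{'key': 33, 'val': 49, 'extra': 174}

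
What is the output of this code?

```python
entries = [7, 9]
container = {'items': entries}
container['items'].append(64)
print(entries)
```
[7, 9, 64]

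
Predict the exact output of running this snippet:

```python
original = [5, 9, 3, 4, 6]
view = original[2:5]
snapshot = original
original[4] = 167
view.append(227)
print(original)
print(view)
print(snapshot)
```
[5, 9, 3, 4, 167]
[3, 4, 6, 227]
[5, 9, 3, 4, 167]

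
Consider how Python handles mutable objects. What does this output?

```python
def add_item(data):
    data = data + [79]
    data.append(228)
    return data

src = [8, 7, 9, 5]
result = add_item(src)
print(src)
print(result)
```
[8, 7, 9, 5]
[8, 7, 9, 5, 79, 228]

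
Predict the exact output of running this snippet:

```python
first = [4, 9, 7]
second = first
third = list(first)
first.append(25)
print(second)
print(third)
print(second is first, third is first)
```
[4, 9, 7, 25]
[4, 9, 7]
True False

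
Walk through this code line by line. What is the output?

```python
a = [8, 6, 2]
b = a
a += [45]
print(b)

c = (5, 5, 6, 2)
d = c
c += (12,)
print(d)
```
[8, 6, 2, 45]
(5, 5, 6, 2)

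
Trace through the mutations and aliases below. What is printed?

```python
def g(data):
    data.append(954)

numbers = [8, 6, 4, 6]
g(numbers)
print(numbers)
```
[8, 6, 4, 6, 954]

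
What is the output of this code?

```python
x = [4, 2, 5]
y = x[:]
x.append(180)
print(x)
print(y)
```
[4, 2, 5, 180]
[4, 2, 5]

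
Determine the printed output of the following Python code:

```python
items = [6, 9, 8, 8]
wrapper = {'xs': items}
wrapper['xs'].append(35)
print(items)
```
[6, 9, 8, 8, 35]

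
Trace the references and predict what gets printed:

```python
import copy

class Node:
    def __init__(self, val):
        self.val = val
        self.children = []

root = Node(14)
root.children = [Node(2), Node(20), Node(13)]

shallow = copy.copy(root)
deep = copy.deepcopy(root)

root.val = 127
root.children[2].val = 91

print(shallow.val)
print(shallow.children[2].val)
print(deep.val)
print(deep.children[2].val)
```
14
91
14
13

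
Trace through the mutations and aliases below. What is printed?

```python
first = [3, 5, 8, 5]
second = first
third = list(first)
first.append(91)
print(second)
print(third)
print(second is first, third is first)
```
[3, 5, 8, 5, 91]
[3, 5, 8, 5]
True False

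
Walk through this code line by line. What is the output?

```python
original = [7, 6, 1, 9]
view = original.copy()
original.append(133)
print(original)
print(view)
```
[7, 6, 1, 9, 133]
[7, 6, 1, 9]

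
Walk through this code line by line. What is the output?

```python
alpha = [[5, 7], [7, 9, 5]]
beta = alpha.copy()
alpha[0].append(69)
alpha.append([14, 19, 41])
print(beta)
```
[[5, 7, 69], [7, 9, 5]]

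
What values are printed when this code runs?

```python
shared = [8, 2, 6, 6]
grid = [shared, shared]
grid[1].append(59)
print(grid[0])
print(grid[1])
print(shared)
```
[8, 2, 6, 6, 59]
[8, 2, 6, 6, 59]
[8, 2, 6, 6, 59]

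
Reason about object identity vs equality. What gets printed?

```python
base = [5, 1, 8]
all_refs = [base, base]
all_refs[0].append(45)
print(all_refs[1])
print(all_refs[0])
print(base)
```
[5, 1, 8, 45]
[5, 1, 8, 45]
[5, 1, 8, 45]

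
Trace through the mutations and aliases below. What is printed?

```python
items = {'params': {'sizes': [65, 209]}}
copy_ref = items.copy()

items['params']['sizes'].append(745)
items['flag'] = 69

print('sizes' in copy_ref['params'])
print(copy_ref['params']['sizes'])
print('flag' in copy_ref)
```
True
[65, 209, 745]
False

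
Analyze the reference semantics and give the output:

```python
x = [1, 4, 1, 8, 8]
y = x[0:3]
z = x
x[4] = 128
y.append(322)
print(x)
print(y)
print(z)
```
[1, 4, 1, 8, 128]
[1, 4, 1, 322]
[1, 4, 1, 8, 128]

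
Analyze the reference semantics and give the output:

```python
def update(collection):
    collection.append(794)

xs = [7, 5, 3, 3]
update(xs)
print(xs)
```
[7, 5, 3, 3, 794]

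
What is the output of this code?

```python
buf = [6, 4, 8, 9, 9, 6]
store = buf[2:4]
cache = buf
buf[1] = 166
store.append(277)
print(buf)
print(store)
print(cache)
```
[6, 166, 8, 9, 9, 6]
[8, 9, 277]
[6, 166, 8, 9, 9, 6]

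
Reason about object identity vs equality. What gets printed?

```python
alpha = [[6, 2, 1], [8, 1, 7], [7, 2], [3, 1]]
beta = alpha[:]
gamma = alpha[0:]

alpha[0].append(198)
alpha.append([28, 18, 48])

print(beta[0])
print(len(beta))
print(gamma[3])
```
[6, 2, 1, 198]
4
[3, 1]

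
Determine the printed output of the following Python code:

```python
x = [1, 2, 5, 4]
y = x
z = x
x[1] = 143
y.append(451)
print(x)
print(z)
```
[1, 143, 5, 4, 451]
[1, 143, 5, 4, 451]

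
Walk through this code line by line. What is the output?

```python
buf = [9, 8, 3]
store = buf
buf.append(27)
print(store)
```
[9, 8, 3, 27]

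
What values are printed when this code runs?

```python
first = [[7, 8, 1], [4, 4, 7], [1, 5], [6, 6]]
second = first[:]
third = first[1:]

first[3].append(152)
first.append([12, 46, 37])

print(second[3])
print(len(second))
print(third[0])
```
[6, 6, 152]
4
[4, 4, 7]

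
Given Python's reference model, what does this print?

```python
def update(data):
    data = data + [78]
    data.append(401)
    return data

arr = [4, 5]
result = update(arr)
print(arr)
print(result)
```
[4, 5]
[4, 5, 78, 401]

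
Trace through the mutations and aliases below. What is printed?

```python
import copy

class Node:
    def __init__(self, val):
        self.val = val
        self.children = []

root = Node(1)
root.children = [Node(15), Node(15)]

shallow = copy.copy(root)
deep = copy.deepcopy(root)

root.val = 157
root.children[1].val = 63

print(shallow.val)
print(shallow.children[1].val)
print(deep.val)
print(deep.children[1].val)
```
1
63
1
15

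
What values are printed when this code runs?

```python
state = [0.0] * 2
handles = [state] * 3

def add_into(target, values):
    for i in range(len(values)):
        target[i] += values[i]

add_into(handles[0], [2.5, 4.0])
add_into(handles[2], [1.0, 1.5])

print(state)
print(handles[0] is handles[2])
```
[3.5, 5.5]
True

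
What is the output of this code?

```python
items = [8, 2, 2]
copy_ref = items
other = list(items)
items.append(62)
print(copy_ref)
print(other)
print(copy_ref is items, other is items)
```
[8, 2, 2, 62]
[8, 2, 2]
True False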